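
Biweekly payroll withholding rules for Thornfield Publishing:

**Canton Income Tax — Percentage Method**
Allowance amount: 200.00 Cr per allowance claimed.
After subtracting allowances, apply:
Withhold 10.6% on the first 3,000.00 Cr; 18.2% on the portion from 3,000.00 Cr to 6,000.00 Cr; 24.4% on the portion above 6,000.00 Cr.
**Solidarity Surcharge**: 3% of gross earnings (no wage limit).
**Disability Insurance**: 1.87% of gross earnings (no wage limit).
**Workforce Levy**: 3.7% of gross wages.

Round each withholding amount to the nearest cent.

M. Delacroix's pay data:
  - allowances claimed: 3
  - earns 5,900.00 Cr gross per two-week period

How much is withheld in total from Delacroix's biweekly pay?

1,242.23 Cr

Canton Income Tax: taxable = 5,900.00 Cr − 3×200.00 Cr = 5,300.00 Cr
  318.00 Cr + 18.2% × (5,300.00 Cr − 3,000.00 Cr) = 318.00 Cr + 18.2% × 2,300.00 Cr = 736.60 Cr
Solidarity Surcharge: 3% × 5,900.00 Cr = 177.00 Cr
Disability Insurance: 1.87% × 5,900.00 Cr = 110.33 Cr
Workforce Levy: 3.7% × 5,900.00 Cr = 218.30 Cr
Total: 736.60 Cr + 177.00 Cr + 110.33 Cr + 218.30 Cr = 1,242.23 Cr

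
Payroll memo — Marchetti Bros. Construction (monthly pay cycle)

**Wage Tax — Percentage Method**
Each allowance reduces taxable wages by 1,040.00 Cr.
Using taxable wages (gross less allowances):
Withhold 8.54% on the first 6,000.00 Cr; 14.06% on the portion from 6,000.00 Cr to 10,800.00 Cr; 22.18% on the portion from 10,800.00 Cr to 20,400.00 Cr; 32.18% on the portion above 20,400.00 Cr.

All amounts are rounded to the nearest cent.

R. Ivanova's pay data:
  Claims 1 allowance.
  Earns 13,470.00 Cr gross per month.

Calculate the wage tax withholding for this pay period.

1,548.81 Cr

Wage Tax: taxable = 13,470.00 Cr − 1×1,040.00 Cr = 12,430.00 Cr
  1,187.28 Cr + 22.18% × (12,430.00 Cr − 10,800.00 Cr) = 1,187.28 Cr + 22.18% × 1,630.00 Cr = 1,548.81 Cr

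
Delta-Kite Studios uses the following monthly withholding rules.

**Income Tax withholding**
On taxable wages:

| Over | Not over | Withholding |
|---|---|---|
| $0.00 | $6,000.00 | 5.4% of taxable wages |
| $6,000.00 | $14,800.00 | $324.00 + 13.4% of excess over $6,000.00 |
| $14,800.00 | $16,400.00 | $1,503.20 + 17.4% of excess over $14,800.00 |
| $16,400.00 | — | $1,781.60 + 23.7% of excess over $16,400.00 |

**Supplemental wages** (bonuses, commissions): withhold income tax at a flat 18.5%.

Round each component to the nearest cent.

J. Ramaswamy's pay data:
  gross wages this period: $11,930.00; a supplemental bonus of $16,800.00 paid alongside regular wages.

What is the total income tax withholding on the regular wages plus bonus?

Income Tax: taxable = $11,930.00
  $324.00 + 13.4% × ($11,930.00 − $6,000.00) = $324.00 + 13.4% × $5,930.00 = $1,118.62
Supplemental (18.5% flat on bonus): 18.5% × $16,800.00 = $3,108.00
Total income tax: $1,118.62 + $3,108.00 = $4,226.62

$4,226.62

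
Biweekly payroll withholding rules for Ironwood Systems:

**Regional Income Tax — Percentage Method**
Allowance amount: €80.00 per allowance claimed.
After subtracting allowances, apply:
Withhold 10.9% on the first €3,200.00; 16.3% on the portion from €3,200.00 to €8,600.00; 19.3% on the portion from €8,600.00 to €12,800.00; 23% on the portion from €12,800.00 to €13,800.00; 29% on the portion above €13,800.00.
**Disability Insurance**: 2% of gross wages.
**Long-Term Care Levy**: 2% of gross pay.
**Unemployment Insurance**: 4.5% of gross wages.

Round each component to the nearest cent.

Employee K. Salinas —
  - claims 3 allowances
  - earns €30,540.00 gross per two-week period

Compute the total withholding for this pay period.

Regional Income Tax: taxable = €30,540.00 − 3×€80.00 = €30,300.00
  €2,269.60 + 29% × (€30,300.00 − €13,800.00) = €2,269.60 + 29% × €16,500.00 = €7,054.60
Disability Insurance: 2% × €30,540.00 = €610.80
Long-Term Care Levy: 2% × €30,540.00 = €610.80
Unemployment Insurance: 4.5% × €30,540.00 = €1,374.30
Total: €7,054.60 + €610.80 + €610.80 + €1,374.30 = €9,650.50

€9,650.50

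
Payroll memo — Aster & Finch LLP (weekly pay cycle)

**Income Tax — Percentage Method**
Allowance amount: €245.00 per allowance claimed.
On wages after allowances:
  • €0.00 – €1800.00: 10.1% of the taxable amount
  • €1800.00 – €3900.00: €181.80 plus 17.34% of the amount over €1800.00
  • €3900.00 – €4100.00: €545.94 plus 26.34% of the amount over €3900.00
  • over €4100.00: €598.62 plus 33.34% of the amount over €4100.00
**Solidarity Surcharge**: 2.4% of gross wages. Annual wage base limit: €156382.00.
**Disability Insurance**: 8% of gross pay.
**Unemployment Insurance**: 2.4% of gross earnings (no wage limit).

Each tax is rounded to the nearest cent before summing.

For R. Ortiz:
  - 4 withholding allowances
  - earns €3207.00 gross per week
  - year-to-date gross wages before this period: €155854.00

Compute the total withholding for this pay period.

Income Tax: taxable = €3207.00 − 4×€245.00 = €2227.00
  €181.80 + 17.34% × (€2227.00 − €1800.00) = €181.80 + 17.34% × €427.00 = €255.84
Solidarity Surcharge: cap €156382.00 − YTD €155854.00 = €528.00 subject; 2.4% × €528.00 = €12.67
Disability Insurance: 8% × €3207.00 = €256.56
Unemployment Insurance: 2.4% × €3207.00 = €76.97
Total: €255.84 + €12.67 + €256.56 + €76.97 = €602.04

€602.04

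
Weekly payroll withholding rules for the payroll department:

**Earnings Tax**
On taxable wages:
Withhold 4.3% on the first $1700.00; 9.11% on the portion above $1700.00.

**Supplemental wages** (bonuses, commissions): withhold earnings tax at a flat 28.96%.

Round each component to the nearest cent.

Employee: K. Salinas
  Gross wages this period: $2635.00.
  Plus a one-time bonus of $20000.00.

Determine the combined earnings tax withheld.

Earnings Tax: taxable = $2635.00
  $73.10 + 9.11% × ($2635.00 − $1700.00) = $73.10 + 9.11% × $935.00 = $158.28
Supplemental (28.96% flat on bonus): 28.96% × $20000.00 = $5792.00
Total earnings tax: $158.28 + $5792.00 = $5950.28

$5950.28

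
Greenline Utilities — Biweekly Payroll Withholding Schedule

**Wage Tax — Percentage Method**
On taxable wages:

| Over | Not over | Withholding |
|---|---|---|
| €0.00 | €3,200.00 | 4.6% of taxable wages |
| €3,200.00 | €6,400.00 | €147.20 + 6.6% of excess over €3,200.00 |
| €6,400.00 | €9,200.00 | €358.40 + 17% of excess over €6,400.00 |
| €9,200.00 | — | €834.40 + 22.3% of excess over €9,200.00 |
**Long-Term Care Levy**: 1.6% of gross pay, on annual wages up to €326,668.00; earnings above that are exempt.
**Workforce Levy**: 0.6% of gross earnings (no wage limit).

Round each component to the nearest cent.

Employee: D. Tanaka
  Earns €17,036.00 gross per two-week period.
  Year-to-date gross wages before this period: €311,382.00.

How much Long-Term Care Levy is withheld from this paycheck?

€244.58

Long-Term Care Levy: cap €326,668.00 − YTD €311,382.00 = €15,286.00 subject; 1.6% × €15,286.00 = €244.58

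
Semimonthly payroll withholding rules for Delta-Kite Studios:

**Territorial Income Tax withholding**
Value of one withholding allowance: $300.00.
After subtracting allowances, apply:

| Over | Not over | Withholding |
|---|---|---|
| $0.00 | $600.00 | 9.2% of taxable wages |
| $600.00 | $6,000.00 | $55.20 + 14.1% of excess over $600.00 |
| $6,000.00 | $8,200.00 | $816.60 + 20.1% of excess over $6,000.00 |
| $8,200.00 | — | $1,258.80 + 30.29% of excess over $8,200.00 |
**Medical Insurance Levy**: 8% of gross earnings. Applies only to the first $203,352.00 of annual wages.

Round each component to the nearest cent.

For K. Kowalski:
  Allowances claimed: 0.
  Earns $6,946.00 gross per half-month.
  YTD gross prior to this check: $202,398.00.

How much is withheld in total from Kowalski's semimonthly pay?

$1,083.07

Territorial Income Tax: taxable = $6,946.00
  $816.60 + 20.1% × ($6,946.00 − $6,000.00) = $816.60 + 20.1% × $946.00 = $1,006.75
Medical Insurance Levy: cap $203,352.00 − YTD $202,398.00 = $954.00 subject; 8% × $954.00 = $76.32
Total: $1,006.75 + $76.32 = $1,083.07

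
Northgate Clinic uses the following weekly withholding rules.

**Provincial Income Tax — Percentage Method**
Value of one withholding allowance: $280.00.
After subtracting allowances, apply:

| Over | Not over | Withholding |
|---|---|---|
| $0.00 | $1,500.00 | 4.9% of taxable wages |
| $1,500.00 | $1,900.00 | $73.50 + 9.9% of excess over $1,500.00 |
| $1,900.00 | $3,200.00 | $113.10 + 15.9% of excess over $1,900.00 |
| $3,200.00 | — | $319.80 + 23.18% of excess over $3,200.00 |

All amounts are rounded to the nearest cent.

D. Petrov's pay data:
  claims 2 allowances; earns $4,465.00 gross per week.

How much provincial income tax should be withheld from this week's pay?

Provincial Income Tax: taxable = $4,465.00 − 2×$280.00 = $3,905.00
  $319.80 + 23.18% × ($3,905.00 − $3,200.00) = $319.80 + 23.18% × $705.00 = $483.22

$483.22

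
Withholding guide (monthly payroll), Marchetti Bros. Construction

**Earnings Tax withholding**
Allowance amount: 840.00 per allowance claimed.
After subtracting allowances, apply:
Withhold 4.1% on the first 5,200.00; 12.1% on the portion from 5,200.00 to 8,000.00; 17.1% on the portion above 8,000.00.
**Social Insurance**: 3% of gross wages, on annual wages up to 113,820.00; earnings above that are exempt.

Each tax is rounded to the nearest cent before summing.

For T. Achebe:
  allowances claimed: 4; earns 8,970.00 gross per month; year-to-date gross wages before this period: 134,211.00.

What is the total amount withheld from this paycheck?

262.81

Earnings Tax: taxable = 8,970.00 − 4×840.00 = 5,610.00
  213.20 + 12.1% × (5,610.00 − 5,200.00) = 213.20 + 12.1% × 410.00 = 262.81
Social Insurance: YTD 134,211.00 ≥ cap 113,820.00 → 0.00
Total: 262.81 + 0.00 = 262.81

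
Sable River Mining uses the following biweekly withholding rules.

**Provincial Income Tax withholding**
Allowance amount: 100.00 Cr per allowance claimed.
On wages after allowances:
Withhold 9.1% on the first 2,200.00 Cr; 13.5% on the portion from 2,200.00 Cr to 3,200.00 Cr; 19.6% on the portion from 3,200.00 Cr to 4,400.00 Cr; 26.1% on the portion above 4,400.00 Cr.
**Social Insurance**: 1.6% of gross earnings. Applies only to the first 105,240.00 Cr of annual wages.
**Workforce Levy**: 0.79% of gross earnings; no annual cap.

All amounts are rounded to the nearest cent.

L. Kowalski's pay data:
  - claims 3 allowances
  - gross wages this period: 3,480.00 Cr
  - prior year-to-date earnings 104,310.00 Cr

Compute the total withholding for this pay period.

Provincial Income Tax: taxable = 3,480.00 Cr − 3×100.00 Cr = 3,180.00 Cr
  200.20 Cr + 13.5% × (3,180.00 Cr − 2,200.00 Cr) = 200.20 Cr + 13.5% × 980.00 Cr = 332.50 Cr
Social Insurance: cap 105,240.00 Cr − YTD 104,310.00 Cr = 930.00 Cr subject; 1.6% × 930.00 Cr = 14.88 Cr
Workforce Levy: 0.79% × 3,480.00 Cr = 27.49 Cr
Total: 332.50 Cr + 14.88 Cr + 27.49 Cr = 374.87 Cr

374.87 Cr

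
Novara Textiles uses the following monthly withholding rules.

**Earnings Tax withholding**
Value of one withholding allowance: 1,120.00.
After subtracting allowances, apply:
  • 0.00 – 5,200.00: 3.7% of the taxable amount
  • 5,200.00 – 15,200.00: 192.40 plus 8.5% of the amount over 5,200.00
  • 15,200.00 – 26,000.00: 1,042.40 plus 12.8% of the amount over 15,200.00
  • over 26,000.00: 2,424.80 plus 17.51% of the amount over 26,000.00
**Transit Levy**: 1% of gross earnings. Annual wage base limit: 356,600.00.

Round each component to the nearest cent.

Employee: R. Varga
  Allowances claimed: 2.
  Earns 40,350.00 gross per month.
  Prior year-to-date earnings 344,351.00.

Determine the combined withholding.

4,667.75

Earnings Tax: taxable = 40,350.00 − 2×1,120.00 = 38,110.00
  2,424.80 + 17.51% × (38,110.00 − 26,000.00) = 2,424.80 + 17.51% × 12,110.00 = 4,545.26
Transit Levy: cap 356,600.00 − YTD 344,351.00 = 12,249.00 subject; 1% × 12,249.00 = 122.49
Total: 4,545.26 + 122.49 = 4,667.75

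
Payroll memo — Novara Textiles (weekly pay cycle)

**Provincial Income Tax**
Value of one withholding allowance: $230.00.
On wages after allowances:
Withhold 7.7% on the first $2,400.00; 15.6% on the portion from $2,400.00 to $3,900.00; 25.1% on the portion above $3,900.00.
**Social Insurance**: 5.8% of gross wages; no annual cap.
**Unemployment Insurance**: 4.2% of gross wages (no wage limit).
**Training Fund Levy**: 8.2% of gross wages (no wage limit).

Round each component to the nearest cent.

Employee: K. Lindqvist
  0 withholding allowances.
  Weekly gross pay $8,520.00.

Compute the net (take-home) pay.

Provincial Income Tax: taxable = $8,520.00
  $418.80 + 25.1% × ($8,520.00 − $3,900.00) = $418.80 + 25.1% × $4,620.00 = $1,578.42
Social Insurance: 5.8% × $8,520.00 = $494.16
Unemployment Insurance: 4.2% × $8,520.00 = $357.84
Training Fund Levy: 8.2% × $8,520.00 = $698.64
Total withheld: $1,578.42 + $494.16 + $357.84 + $698.64 = $3,129.06
Net pay: $8,520.00 − $3,129.06 = $5,390.94

$5,390.94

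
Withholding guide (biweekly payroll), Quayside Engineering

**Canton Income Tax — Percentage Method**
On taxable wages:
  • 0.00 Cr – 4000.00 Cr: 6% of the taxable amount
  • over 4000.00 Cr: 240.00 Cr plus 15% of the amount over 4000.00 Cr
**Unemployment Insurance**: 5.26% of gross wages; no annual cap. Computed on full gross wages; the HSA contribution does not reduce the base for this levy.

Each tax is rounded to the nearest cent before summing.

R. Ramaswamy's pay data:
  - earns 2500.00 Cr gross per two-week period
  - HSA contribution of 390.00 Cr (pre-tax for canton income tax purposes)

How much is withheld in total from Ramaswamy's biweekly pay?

258.10 Cr

Canton Income Tax: taxable = 2500.00 Cr − 390.00 Cr = 2110.00 Cr
  6% × 2110.00 Cr = 126.60 Cr
Unemployment Insurance: 5.26% × 2500.00 Cr = 131.50 Cr
Total: 126.60 Cr + 131.50 Cr = 258.10 Cr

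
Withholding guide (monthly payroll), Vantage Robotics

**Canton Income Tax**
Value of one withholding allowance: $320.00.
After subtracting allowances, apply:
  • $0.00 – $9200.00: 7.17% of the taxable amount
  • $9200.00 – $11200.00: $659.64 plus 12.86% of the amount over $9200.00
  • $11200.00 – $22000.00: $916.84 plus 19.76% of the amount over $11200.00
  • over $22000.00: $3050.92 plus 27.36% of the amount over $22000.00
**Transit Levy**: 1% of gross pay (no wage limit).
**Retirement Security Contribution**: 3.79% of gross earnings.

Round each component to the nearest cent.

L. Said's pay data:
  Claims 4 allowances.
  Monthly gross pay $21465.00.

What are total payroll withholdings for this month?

$3720.45

Canton Income Tax: taxable = $21465.00 − 4×$320.00 = $20185.00
  $916.84 + 19.76% × ($20185.00 − $11200.00) = $916.84 + 19.76% × $8985.00 = $2692.28
Transit Levy: 1% × $21465.00 = $214.65
Retirement Security Contribution: 3.79% × $21465.00 = $813.52
Total: $2692.28 + $214.65 + $813.52 = $3720.45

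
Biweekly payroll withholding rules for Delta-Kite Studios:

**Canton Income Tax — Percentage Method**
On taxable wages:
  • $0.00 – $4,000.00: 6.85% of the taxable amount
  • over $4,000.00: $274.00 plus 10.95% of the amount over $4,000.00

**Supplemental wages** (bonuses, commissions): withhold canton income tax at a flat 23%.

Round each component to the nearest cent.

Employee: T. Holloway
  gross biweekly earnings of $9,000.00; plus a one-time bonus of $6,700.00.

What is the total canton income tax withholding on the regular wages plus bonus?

$2,362.50

Canton Income Tax: taxable = $9,000.00
  $274.00 + 10.95% × ($9,000.00 − $4,000.00) = $274.00 + 10.95% × $5,000.00 = $821.50
Supplemental (23% flat on bonus): 23% × $6,700.00 = $1,541.00
Total canton income tax: $821.50 + $1,541.00 = $2,362.50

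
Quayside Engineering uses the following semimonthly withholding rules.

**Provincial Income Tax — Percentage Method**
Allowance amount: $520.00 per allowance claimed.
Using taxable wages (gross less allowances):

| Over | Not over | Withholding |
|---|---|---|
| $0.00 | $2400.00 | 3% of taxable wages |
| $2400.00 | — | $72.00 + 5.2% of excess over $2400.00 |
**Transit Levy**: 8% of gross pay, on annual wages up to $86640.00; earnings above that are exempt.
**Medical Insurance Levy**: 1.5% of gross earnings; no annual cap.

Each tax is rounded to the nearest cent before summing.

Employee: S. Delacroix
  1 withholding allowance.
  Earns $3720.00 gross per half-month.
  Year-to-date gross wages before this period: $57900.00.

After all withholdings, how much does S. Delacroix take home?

Provincial Income Tax: taxable = $3720.00 − 1×$520.00 = $3200.00
  $72.00 + 5.2% × ($3200.00 − $2400.00) = $72.00 + 5.2% × $800.00 = $113.60
Transit Levy: 8% × $3720.00 = $297.60
Medical Insurance Levy: 1.5% × $3720.00 = $55.80
Total withheld: $113.60 + $297.60 + $55.80 = $467.00
Net pay: $3720.00 − $467.00 = $3253.00

$3253.00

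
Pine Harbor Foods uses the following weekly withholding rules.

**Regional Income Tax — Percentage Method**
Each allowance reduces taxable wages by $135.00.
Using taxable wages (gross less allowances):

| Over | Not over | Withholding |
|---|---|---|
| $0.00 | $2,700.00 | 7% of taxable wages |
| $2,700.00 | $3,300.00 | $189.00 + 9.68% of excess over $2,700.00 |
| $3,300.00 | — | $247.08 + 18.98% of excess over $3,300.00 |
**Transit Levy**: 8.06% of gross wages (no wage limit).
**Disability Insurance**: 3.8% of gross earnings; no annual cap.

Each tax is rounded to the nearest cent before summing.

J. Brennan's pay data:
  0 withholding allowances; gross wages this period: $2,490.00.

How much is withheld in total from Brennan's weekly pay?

Regional Income Tax: taxable = $2,490.00
  7% × $2,490.00 = $174.30
Transit Levy: 8.06% × $2,490.00 = $200.69
Disability Insurance: 3.8% × $2,490.00 = $94.62
Total: $174.30 + $200.69 + $94.62 = $469.61

$469.61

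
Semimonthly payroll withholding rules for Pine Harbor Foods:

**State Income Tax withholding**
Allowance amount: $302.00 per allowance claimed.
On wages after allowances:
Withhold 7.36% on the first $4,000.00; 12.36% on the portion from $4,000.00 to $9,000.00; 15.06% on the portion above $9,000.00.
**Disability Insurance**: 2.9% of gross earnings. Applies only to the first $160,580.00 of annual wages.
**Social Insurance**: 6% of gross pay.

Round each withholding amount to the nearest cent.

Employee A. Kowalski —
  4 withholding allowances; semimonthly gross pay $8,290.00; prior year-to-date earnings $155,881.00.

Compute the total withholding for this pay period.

State Income Tax: taxable = $8,290.00 − 4×$302.00 = $7,082.00
  $294.40 + 12.36% × ($7,082.00 − $4,000.00) = $294.40 + 12.36% × $3,082.00 = $675.34
Disability Insurance: cap $160,580.00 − YTD $155,881.00 = $4,699.00 subject; 2.9% × $4,699.00 = $136.27
Social Insurance: 6% × $8,290.00 = $497.40
Total: $675.34 + $136.27 + $497.40 = $1,309.01

$1,309.01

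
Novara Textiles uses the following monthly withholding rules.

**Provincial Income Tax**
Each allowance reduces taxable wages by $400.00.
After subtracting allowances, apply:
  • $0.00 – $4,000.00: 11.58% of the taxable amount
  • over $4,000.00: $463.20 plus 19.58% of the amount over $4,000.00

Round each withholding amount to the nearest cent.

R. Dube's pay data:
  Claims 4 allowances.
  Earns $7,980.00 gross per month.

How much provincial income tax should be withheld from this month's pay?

$929.20

Provincial Income Tax: taxable = $7,980.00 − 4×$400.00 = $6,380.00
  $463.20 + 19.58% × ($6,380.00 − $4,000.00) = $463.20 + 19.58% × $2,380.00 = $929.20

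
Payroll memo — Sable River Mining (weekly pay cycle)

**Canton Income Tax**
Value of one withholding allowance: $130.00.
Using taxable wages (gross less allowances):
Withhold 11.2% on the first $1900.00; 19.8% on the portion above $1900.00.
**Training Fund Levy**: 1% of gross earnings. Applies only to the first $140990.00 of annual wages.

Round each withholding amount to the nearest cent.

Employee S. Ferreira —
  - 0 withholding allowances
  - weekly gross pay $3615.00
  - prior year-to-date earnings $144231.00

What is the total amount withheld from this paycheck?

Canton Income Tax: taxable = $3615.00
  $212.80 + 19.8% × ($3615.00 − $1900.00) = $212.80 + 19.8% × $1715.00 = $552.37
Training Fund Levy: YTD $144231.00 ≥ cap $140990.00 → $0.00
Total: $552.37 + $0.00 = $552.37

$552.37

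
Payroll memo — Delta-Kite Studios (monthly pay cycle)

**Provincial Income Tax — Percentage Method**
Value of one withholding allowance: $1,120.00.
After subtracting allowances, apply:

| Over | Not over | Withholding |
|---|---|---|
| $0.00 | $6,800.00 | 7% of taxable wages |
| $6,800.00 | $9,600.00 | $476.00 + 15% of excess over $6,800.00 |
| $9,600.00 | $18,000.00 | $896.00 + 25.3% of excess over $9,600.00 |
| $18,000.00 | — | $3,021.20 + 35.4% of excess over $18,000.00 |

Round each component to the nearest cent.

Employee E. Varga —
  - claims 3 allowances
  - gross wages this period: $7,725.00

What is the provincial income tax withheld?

$305.55

Provincial Income Tax: taxable = $7,725.00 − 3×$1,120.00 = $4,365.00
  7% × $4,365.00 = $305.55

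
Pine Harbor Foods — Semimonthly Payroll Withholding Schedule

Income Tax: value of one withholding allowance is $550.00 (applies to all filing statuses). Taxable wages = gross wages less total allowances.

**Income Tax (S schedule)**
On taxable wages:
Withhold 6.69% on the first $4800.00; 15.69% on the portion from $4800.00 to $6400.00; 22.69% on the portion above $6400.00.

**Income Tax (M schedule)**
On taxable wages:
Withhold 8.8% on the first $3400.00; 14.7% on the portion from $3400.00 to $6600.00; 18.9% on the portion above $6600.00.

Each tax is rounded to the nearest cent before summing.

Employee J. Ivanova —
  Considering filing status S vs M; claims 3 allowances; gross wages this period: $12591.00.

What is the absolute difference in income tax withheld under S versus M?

Income Tax (S): taxable = $12591.00 − 3×$550.00 = $10941.00
  $572.16 + 22.69% × ($10941.00 − $6400.00) = $572.16 + 22.69% × $4541.00 = $1602.51
Income Tax (M): taxable = $12591.00 − 3×$550.00 = $10941.00
  $769.60 + 18.9% × ($10941.00 − $6600.00) = $769.60 + 18.9% × $4341.00 = $1590.05
Difference: |$1602.51 − $1590.05| = $12.46 (higher under S)

$12.46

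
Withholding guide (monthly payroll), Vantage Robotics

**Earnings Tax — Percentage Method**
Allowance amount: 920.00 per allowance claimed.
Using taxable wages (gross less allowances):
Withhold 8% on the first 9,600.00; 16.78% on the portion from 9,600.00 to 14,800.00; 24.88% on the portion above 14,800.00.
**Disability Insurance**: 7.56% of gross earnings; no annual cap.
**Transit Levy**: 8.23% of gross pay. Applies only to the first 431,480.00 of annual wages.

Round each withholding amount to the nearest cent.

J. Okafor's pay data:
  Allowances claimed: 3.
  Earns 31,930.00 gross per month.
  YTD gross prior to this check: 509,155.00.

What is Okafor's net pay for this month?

24,300.27

Earnings Tax: taxable = 31,930.00 − 3×920.00 = 29,170.00
  1,640.56 + 24.88% × (29,170.00 − 14,800.00) = 1,640.56 + 24.88% × 14,370.00 = 5,215.82
Disability Insurance: 7.56% × 31,930.00 = 2,413.91
Transit Levy: YTD 509,155.00 ≥ cap 431,480.00 → 0.00
Total withheld: 5,215.82 + 2,413.91 + 0.00 = 7,629.73
Net pay: 31,930.00 − 7,629.73 = 24,300.27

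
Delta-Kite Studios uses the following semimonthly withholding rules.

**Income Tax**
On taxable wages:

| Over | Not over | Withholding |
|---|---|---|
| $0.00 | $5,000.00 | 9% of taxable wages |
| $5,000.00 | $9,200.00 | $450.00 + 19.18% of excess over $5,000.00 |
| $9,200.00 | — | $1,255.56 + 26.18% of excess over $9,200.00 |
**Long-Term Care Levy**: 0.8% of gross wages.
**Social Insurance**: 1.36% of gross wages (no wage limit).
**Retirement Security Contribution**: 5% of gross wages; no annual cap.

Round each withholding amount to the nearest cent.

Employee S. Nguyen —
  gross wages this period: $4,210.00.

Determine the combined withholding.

$680.34

Income Tax: taxable = $4,210.00
  9% × $4,210.00 = $378.90
Long-Term Care Levy: 0.8% × $4,210.00 = $33.68
Social Insurance: 1.36% × $4,210.00 = $57.26
Retirement Security Contribution: 5% × $4,210.00 = $210.50
Total: $378.90 + $33.68 + $57.26 + $210.50 = $680.34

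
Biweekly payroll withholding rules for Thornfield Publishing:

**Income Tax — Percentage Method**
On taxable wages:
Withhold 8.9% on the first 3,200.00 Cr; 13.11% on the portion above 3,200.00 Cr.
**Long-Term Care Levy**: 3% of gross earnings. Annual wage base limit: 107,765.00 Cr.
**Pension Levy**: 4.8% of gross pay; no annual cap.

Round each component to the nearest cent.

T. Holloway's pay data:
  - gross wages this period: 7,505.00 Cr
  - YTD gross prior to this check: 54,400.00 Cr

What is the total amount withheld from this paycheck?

1,434.58 Cr

Income Tax: taxable = 7,505.00 Cr
  284.80 Cr + 13.11% × (7,505.00 Cr − 3,200.00 Cr) = 284.80 Cr + 13.11% × 4,305.00 Cr = 849.19 Cr
Long-Term Care Levy: 3% × 7,505.00 Cr = 225.15 Cr
Pension Levy: 4.8% × 7,505.00 Cr = 360.24 Cr
Total: 849.19 Cr + 225.15 Cr + 360.24 Cr = 1,434.58 Cr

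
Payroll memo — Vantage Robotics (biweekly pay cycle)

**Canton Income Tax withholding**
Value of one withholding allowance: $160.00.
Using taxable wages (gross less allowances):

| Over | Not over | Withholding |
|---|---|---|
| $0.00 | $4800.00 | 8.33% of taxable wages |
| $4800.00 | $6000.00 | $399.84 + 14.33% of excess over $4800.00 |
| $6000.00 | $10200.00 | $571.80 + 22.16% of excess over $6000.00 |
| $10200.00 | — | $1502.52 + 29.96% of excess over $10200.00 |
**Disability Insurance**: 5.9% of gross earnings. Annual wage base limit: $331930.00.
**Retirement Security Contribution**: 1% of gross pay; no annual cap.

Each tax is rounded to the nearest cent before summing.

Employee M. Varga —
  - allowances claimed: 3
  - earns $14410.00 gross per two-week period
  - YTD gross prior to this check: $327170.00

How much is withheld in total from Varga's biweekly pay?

Canton Income Tax: taxable = $14410.00 − 3×$160.00 = $13930.00
  $1502.52 + 29.96% × ($13930.00 − $10200.00) = $1502.52 + 29.96% × $3730.00 = $2620.03
Disability Insurance: cap $331930.00 − YTD $327170.00 = $4760.00 subject; 5.9% × $4760.00 = $280.84
Retirement Security Contribution: 1% × $14410.00 = $144.10
Total: $2620.03 + $280.84 + $144.10 = $3044.97

$3044.97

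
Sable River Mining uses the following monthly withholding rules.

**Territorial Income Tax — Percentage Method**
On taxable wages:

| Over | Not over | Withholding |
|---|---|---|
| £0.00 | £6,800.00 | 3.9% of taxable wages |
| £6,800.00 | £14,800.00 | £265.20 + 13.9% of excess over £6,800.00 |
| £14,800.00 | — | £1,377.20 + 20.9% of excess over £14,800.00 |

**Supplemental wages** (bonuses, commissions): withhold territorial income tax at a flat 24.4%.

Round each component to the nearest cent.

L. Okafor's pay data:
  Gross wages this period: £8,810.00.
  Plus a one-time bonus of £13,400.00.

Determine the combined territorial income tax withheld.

Territorial Income Tax: taxable = £8,810.00
  £265.20 + 13.9% × (£8,810.00 − £6,800.00) = £265.20 + 13.9% × £2,010.00 = £544.59
Supplemental (24.4% flat on bonus): 24.4% × £13,400.00 = £3,269.60
Total territorial income tax: £544.59 + £3,269.60 = £3,814.19

£3,814.19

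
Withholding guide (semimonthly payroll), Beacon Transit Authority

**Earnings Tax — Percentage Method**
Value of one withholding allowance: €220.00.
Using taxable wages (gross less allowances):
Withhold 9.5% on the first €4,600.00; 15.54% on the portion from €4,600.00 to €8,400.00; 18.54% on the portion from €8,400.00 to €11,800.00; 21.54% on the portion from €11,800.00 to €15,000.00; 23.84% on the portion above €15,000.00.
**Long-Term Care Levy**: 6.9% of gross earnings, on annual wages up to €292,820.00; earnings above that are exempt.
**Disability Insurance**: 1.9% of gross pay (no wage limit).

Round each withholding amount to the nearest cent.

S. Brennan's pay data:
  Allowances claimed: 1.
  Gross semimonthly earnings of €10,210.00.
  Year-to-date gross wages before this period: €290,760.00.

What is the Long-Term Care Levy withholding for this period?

Long-Term Care Levy: cap €292,820.00 − YTD €290,760.00 = €2,060.00 subject; 6.9% × €2,060.00 = €142.14

€142.14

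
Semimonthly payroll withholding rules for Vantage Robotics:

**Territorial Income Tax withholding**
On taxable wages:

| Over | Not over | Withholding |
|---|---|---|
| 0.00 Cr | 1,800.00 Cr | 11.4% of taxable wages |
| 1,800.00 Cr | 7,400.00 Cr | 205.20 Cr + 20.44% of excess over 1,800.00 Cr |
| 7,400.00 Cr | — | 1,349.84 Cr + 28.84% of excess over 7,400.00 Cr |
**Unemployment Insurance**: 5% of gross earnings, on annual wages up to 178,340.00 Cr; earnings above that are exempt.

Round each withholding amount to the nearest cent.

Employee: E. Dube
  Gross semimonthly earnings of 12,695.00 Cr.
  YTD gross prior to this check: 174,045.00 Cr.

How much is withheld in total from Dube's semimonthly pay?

3,091.67 Cr

Territorial Income Tax: taxable = 12,695.00 Cr
  1,349.84 Cr + 28.84% × (12,695.00 Cr − 7,400.00 Cr) = 1,349.84 Cr + 28.84% × 5,295.00 Cr = 2,876.92 Cr
Unemployment Insurance: cap 178,340.00 Cr − YTD 174,045.00 Cr = 4,295.00 Cr subject; 5% × 4,295.00 Cr = 214.75 Cr
Total: 2,876.92 Cr + 214.75 Cr = 3,091.67 Cr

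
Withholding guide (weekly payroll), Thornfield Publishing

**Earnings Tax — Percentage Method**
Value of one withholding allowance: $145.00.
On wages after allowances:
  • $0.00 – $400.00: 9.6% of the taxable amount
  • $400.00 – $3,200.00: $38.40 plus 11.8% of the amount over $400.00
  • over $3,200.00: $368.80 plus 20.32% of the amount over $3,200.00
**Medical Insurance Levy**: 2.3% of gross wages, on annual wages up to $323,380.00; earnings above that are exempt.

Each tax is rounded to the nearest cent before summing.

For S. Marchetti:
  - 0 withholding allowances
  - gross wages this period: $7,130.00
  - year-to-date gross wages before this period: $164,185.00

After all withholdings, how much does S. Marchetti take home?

Earnings Tax: taxable = $7,130.00
  $368.80 + 20.32% × ($7,130.00 − $3,200.00) = $368.80 + 20.32% × $3,930.00 = $1,167.38
Medical Insurance Levy: 2.3% × $7,130.00 = $163.99
Total withheld: $1,167.38 + $163.99 = $1,331.37
Net pay: $7,130.00 − $1,331.37 = $5,798.63

$5,798.63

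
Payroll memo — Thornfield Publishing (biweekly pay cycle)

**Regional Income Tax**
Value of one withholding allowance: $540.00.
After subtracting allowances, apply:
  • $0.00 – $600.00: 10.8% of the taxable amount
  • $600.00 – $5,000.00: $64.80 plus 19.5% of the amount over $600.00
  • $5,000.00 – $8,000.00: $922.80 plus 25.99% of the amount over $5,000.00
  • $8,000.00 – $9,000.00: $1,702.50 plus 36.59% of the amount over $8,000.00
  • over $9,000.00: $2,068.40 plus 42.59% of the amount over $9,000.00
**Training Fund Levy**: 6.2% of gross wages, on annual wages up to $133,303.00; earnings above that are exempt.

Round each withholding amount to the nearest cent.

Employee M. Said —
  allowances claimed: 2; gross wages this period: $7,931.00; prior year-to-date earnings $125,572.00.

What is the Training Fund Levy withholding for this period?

Training Fund Levy: cap $133,303.00 − YTD $125,572.00 = $7,731.00 subject; 6.2% × $7,731.00 = $479.32

$479.32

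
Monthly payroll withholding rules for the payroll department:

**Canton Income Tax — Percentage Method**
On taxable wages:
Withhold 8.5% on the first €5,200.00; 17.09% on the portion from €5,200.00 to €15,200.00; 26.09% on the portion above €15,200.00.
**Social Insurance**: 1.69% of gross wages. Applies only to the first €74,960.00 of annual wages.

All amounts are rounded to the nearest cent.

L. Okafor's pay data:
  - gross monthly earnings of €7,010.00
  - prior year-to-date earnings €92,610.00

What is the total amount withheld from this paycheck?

Canton Income Tax: taxable = €7,010.00
  €442.00 + 17.09% × (€7,010.00 − €5,200.00) = €442.00 + 17.09% × €1,810.00 = €751.33
Social Insurance: YTD €92,610.00 ≥ cap €74,960.00 → €0.00
Total: €751.33 + €0.00 = €751.33

€751.33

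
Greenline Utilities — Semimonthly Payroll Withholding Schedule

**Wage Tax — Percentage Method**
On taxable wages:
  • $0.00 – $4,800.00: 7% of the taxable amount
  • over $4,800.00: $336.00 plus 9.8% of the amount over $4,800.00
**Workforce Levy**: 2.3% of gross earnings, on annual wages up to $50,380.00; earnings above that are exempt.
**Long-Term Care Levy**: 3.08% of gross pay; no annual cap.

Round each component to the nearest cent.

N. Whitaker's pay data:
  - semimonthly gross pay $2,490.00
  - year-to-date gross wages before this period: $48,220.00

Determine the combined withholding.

$300.67

Wage Tax: taxable = $2,490.00
  7% × $2,490.00 = $174.30
Workforce Levy: cap $50,380.00 − YTD $48,220.00 = $2,160.00 subject; 2.3% × $2,160.00 = $49.68
Long-Term Care Levy: 3.08% × $2,490.00 = $76.69
Total: $174.30 + $49.68 + $76.69 = $300.67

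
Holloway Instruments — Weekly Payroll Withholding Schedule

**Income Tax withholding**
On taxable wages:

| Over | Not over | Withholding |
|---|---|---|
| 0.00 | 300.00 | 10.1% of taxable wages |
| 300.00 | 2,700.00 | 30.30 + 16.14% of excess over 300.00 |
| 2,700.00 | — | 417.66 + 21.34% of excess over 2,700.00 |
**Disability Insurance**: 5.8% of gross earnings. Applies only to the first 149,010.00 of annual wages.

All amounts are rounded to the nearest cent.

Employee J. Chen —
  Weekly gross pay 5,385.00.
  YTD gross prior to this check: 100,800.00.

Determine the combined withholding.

1,302.97

Income Tax: taxable = 5,385.00
  417.66 + 21.34% × (5,385.00 − 2,700.00) = 417.66 + 21.34% × 2,685.00 = 990.64
Disability Insurance: 5.8% × 5,385.00 = 312.33
Total: 990.64 + 312.33 = 1,302.97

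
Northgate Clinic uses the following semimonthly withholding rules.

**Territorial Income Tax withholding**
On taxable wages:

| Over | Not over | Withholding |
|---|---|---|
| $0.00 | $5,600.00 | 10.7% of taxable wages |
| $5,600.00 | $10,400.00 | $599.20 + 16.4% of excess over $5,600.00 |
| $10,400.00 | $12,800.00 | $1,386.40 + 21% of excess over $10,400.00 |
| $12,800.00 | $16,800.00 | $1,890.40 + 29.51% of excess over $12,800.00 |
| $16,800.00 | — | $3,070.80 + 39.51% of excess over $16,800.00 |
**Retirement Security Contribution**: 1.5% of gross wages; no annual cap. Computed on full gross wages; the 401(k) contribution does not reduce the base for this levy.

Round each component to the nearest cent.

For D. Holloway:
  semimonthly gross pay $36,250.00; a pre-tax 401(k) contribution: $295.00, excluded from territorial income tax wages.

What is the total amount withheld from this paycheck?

Territorial Income Tax: taxable = $36,250.00 − $295.00 = $35,955.00
  $3,070.80 + 39.51% × ($35,955.00 − $16,800.00) = $3,070.80 + 39.51% × $19,155.00 = $10,638.94
Retirement Security Contribution: 1.5% × $36,250.00 = $543.75
Total: $10,638.94 + $543.75 = $11,182.69

$11,182.69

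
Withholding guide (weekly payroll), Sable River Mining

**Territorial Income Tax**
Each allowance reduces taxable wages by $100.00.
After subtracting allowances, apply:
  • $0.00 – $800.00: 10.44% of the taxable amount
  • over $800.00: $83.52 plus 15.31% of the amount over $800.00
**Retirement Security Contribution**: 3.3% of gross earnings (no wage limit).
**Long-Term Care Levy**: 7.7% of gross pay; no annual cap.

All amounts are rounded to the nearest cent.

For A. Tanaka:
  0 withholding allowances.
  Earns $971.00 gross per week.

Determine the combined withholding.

$216.51

Territorial Income Tax: taxable = $971.00
  $83.52 + 15.31% × ($971.00 − $800.00) = $83.52 + 15.31% × $171.00 = $109.70
Retirement Security Contribution: 3.3% × $971.00 = $32.04
Long-Term Care Levy: 7.7% × $971.00 = $74.77
Total: $109.70 + $32.04 + $74.77 = $216.51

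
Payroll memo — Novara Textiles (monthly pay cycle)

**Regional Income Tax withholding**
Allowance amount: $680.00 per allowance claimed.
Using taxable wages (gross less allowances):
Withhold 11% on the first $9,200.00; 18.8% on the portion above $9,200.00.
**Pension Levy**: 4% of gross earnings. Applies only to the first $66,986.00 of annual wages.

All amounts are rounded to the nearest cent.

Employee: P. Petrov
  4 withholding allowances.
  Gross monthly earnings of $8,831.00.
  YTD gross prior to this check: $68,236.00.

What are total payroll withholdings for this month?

$672.21

Regional Income Tax: taxable = $8,831.00 − 4×$680.00 = $6,111.00
  11% × $6,111.00 = $672.21
Pension Levy: YTD $68,236.00 ≥ cap $66,986.00 → $0.00
Total: $672.21 + $0.00 = $672.21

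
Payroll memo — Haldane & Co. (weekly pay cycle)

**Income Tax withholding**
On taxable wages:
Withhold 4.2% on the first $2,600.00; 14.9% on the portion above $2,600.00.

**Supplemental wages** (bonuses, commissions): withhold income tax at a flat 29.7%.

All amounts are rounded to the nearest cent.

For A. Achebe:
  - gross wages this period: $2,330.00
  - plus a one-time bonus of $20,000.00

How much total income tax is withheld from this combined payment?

$6,037.86

Income Tax: taxable = $2,330.00
  4.2% × $2,330.00 = $97.86
Supplemental (29.7% flat on bonus): 29.7% × $20,000.00 = $5,940.00
Total income tax: $97.86 + $5,940.00 = $6,037.86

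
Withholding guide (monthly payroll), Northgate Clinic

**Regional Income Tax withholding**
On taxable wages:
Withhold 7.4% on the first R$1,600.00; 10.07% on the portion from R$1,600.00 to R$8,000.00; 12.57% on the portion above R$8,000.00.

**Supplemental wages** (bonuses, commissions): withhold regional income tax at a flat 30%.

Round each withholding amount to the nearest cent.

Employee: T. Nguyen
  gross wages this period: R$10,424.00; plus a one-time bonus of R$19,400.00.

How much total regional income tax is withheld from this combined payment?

Regional Income Tax: taxable = R$10,424.00
  R$762.88 + 12.57% × (R$10,424.00 − R$8,000.00) = R$762.88 + 12.57% × R$2,424.00 = R$1,067.58
Supplemental (30% flat on bonus): 30% × R$19,400.00 = R$5,820.00
Total regional income tax: R$1,067.58 + R$5,820.00 = R$6,887.58

R$6,887.58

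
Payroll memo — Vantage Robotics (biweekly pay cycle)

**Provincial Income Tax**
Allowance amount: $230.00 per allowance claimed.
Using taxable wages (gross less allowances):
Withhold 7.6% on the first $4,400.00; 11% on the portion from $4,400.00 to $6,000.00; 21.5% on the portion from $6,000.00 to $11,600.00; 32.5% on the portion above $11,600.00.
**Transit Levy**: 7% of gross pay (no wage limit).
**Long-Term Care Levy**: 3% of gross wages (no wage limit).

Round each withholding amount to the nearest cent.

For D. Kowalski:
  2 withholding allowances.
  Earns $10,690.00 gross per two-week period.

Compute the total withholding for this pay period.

Provincial Income Tax: taxable = $10,690.00 − 2×$230.00 = $10,230.00
  $510.40 + 21.5% × ($10,230.00 − $6,000.00) = $510.40 + 21.5% × $4,230.00 = $1,419.85
Transit Levy: 7% × $10,690.00 = $748.30
Long-Term Care Levy: 3% × $10,690.00 = $320.70
Total: $1,419.85 + $748.30 + $320.70 = $2,488.85

$2,488.85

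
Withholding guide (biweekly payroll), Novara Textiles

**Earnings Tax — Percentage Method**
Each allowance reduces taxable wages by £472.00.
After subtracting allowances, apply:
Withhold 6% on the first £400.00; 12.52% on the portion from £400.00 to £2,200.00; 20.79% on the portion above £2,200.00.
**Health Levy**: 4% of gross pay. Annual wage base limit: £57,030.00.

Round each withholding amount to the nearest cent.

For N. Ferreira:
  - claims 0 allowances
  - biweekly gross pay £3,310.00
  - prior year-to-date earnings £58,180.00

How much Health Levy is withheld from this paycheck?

£0.00

Health Levy: YTD £58,180.00 ≥ cap £57,030.00 → £0.00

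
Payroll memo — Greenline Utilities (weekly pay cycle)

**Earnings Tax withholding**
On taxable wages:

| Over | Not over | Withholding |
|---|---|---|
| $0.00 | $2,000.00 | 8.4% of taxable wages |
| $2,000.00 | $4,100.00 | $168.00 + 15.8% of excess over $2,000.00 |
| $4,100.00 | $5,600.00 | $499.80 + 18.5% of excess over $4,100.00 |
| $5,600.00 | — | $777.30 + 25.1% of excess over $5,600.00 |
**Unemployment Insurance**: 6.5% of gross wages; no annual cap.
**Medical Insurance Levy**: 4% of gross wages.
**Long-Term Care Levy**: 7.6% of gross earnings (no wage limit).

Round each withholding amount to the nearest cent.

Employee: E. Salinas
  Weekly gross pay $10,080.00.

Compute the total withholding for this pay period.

Earnings Tax: taxable = $10,080.00
  $777.30 + 25.1% × ($10,080.00 − $5,600.00) = $777.30 + 25.1% × $4,480.00 = $1,901.78
Unemployment Insurance: 6.5% × $10,080.00 = $655.20
Medical Insurance Levy: 4% × $10,080.00 = $403.20
Long-Term Care Levy: 7.6% × $10,080.00 = $766.08
Total: $1,901.78 + $655.20 + $403.20 + $766.08 = $3,726.26

$3,726.26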